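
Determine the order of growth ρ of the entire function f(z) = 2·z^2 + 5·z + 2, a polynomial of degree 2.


|f(z)| ≤ Σ|c_k|·r^k = O(r^2) as r → ∞. Polynomial growth is O(e^{r^ε}) for every ε > 0 (since r^2/e^{r^ε} → 0), so ρ ≤ ε for all ε > 0, i.e. ρ = 0. Every nonconstant polynomial has order 0.
Therefore ρ = 0.

Order ρ = 0.


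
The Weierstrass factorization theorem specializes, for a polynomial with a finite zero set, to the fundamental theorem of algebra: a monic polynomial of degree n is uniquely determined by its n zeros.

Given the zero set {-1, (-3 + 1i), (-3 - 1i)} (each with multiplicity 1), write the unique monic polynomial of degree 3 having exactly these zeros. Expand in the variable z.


The polynomial is p(z) = ∏_{α ∈ S} (z − α), where S = {-1, (-3 + 1i), (-3 - 1i)}.
Expanding the product yields: p(z) = z^3 + 7·z^2 + 16·z + 10.
Note conjugate pairs combine to real quadratics: (z − (-3+1i))(z − (-3−1i)) = z² + 6z + 10.
The resulting polynomial has degree 3 and real coefficients as required.

p(z) = z^3 + 7·z^2 + 16·z + 10.


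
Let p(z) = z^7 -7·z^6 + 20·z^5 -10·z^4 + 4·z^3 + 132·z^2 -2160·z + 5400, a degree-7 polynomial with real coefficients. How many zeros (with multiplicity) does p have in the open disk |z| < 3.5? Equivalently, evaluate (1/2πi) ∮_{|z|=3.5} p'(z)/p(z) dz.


The zeros of p are: (3 + 3i), (3 - 3i), (-1 + 3i), (-1 - 3i), -3, (3 + 1i), (3 - 1i).
Their magnitudes are: 4.243, 4.243, 3.162, 3.162, 3, 3.162, 3.162.
Zeros with |z| < R = 3.5: (-1 + 3i), (-1 - 3i), -3, (3 + 1i), (3 - 1i).
Count = 5.
By the argument principle, (1/2πi) ∮_{|z|=R} p'(z)/p(z) dz equals exactly this count.

Number of zeros inside |z| < 3.5: 5.


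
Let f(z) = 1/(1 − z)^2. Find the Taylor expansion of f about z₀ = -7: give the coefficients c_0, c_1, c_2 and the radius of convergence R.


Let w = z − z₀, so z = z₀ + w.
Then 1 − z = 1 − (z₀ + w) = (1 − z₀) − w = 8 − w.
f(z) = 1/(8 − w)^2 = (1/(8)^2) · (1 − w/(8))^{−2}.
By the binomial series (1−u)^{−2} = Σ_{n≥0} C(n+1, 1) u^n for |u|<1, with u = w/(8):
  c_n = C(n+1, 1) / (8)^(n+2).
  c_0 = 1/(8)^2 = 1/64.
  c_1 = 2/(8)^3 = 1/256.
  c_2 = 3/(8)^4 = 3/4096.
The series is valid for |w/d| < 1, i.e. |z − z₀| < |d|.
Radius of convergence: R = |1 − z₀| = |8| = 8 (distance from z₀ to the singularity z = 1).

c_0 = 1/64, c_1 = 1/256, c_2 = 3/4096; R = 8.


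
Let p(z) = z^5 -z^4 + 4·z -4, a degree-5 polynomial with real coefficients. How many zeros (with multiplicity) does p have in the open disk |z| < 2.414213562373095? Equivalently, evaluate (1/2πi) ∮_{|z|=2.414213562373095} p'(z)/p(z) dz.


The zeros of p are: (1 + 1i), (1 - 1i), 1, (-1 + 1i), (-1 - 1i).
Their magnitudes are: 1.414, 1.414, 1, 1.414, 1.414.
Zeros with |z| < R = 2.414213562373095: (1 + 1i), (1 - 1i), 1, (-1 + 1i), (-1 - 1i).
Count = 5.
By the argument principle, (1/2πi) ∮_{|z|=R} p'(z)/p(z) dz equals exactly this count.

Number of zeros inside |z| < 2.414213562373095: 5.


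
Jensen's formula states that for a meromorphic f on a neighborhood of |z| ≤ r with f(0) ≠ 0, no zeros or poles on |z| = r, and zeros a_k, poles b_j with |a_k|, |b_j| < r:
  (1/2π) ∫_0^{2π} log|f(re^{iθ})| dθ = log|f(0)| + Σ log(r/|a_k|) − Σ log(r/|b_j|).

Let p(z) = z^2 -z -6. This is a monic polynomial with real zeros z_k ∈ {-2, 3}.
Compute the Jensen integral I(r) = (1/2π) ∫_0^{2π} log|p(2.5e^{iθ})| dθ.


Zeros: -2, 3; r = 2.5.
Inside |z| < r: -2. Outside (|z| ≥ r): 3.
p(0) = -6, so log|p(0)| = log(6) = 1.7918.
Apply Jensen: I(r) = log|p(0)| + Σ_k log(r/|z_k|), summed over zeros inside |z| < r.
  log(r/|z_k|) for z_k = -2: log(2.5/2) = 0.2231
  Outside zeros (3) contribute nothing to the Jensen sum.
Sum over inside zeros: 0.2231.
I(r) = log|p(0)| + (inside sum) = 1.7918 + 0.2231 = 2.0149.
Note: since some zeros are outside |z| ≤ r, the simplified n·log(r) form does NOT apply — only the inside zeros contribute.

I(r) ≈ 2.0149.


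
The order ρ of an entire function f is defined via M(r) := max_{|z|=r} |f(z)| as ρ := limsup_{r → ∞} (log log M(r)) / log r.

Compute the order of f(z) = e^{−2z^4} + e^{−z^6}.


Each summand is entire of order 4 and 6 respectively (as in the single-exponential case). The order of a sum is at most the max of the orders, so ρ ≤ 6. For the lower bound: on |z|=r choose arg z so that -1z^6 is real positive; then |e^{-1z^6}| = e^{1r^6} while |e^{-2z^4}| ≤ e^{2r^4} = o(e^{1r^6}). So |f| ≥ e^{1r^6}(1 − o(1)) and ρ ≥ 6. Hence ρ = max(4, 6) = 6.
Therefore ρ = 6.

Order ρ = 6.


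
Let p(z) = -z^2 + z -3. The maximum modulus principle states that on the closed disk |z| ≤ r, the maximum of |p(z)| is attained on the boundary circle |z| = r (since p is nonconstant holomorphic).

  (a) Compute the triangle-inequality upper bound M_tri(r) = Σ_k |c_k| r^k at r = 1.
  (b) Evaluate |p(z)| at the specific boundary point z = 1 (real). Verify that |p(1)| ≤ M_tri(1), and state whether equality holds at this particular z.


Coefficients: c_0 = -3, c_1 = 1, c_2 = -1. Radius r = 1.
Part (a). Triangle bound: M_tri(r) = Σ_k |c_k| r^k
  = |-3|·1^0 + |1|·1^1 + |-1|·1^2
  = 3 + 1 + 1 = 5.
This bounds M(r) := max_{|z|=r} |p(z)| from above; equality holds iff all terms c_k z^k can be made to align in phase at a single z on |z|=r.
Part (b). At z = 1 (real, on the circle |z| = r):
  p(1) = (-3)·1^0 + (1)·1^1 + (-1)·1^2 = -3.
  |p(1)| = 3.
Check: |p(1)| = 3 ≤ 5 = M_tri(1). ✓ Equality does not hold at z = 1 (the coefficients have mixed signs, so the terms do not all align in phase there).

M_tri(1) = 5; |p(1)| = 3; equality at z=1: no.


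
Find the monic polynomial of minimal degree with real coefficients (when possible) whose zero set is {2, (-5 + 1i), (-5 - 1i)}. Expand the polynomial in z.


The polynomial is p(z) = ∏_{α ∈ S} (z − α), where S = {2, (-5 + 1i), (-5 - 1i)}.
Expanding the product yields: p(z) = z^3 + 8·z^2 + 6·z -52.
Note conjugate pairs combine to real quadratics: (z − (-5+1i))(z − (-5−1i)) = z² + 10z + 26.
The resulting polynomial has degree 3 and real coefficients as required.

p(z) = z^3 + 8·z^2 + 6·z -52.


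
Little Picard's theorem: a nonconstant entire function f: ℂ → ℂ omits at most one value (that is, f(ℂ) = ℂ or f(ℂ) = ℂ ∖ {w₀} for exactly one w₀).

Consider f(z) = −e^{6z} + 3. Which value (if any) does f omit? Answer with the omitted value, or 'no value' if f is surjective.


Little Picard bounds the complement of f(ℂ) to at most one point.
e^{6z} is never zero on ℂ, so -1·e^{6z} takes every value in ℂ ∖ {0}. Adding 3 shifts the range to ℂ ∖ {3}. Thus f omits exactly the value 3.

Omitted value: 3.


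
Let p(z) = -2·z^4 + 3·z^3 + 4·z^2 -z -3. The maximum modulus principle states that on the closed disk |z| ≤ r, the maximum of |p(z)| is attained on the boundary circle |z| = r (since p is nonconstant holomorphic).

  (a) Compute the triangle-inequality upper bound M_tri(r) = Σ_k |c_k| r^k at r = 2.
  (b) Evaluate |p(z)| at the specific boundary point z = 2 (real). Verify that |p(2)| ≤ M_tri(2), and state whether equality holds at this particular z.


Coefficients: c_0 = -3, c_1 = -1, c_2 = 4, c_3 = 3, c_4 = -2. Radius r = 2.
Part (a). Triangle bound: M_tri(r) = Σ_k |c_k| r^k
  = |-3|·2^0 + |-1|·2^1 + |4|·2^2 + |3|·2^3 + |-2|·2^4
  = 3 + 2 + 16 + 24 + 32 = 77.
This bounds M(r) := max_{|z|=r} |p(z)| from above; equality holds iff all terms c_k z^k can be made to align in phase at a single z on |z|=r.
Part (b). At z = 2 (real, on the circle |z| = r):
  p(2) = (-3)·2^0 + (-1)·2^1 + (4)·2^2 + (3)·2^3 + (-2)·2^4 = 3.
  |p(2)| = 3.
Check: |p(2)| = 3 ≤ 77 = M_tri(2). ✓ Equality does not hold at z = 2 (the coefficients have mixed signs, so the terms do not all align in phase there).

M_tri(2) = 77; |p(2)| = 3; equality at z=2: no.


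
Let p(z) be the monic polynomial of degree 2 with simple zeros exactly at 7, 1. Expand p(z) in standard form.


The polynomial is p(z) = ∏_{α ∈ S} (z − α), where S = {7, 1}.
Expanding the product yields: p(z) = z^2 -8·z + 7.
The resulting polynomial has degree 2 and real coefficients as required.

p(z) = z^2 -8·z + 7.


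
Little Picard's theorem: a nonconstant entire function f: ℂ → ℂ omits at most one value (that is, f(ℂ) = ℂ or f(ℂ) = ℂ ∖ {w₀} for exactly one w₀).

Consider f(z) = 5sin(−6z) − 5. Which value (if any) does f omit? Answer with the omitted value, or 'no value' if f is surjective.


Little Picard bounds the complement of f(ℂ) to at most one point.
sin is entire and surjective onto ℂ: for every w ∈ ℂ, sin(ζ) = w has a solution ζ ∈ ℂ (e.g., via the complex inverse arcsin). With ζ = −6z this gives z = ζ/(-6). Then 5·sin(−6z) takes every value in 5·ℂ = ℂ, and adding -5 is a bijection of ℂ. So f is surjective and omits no value. (Note: only on the real line is sin bounded by [−1, 1].)

Omitted value: no value.


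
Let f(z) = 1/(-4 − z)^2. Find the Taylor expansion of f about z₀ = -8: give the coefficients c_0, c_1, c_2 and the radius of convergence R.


Let w = z − z₀, so z = z₀ + w.
Then -4 − z = -4 − (z₀ + w) = (-4 − z₀) − w = 4 − w.
f(z) = 1/(4 − w)^2 = (1/(4)^2) · (1 − w/(4))^{−2}.
By the binomial series (1−u)^{−2} = Σ_{n≥0} C(n+1, 1) u^n for |u|<1, with u = w/(4):
  c_n = C(n+1, 1) / (4)^(n+2).
  c_0 = 1/(4)^2 = 1/16.
  c_1 = 2/(4)^3 = 1/32.
  c_2 = 3/(4)^4 = 3/256.
The series is valid for |w/d| < 1, i.e. |z − z₀| < |d|.
Radius of convergence: R = |-4 − z₀| = |4| = 4 (distance from z₀ to the singularity z = -4).

c_0 = 1/16, c_1 = 1/32, c_2 = 3/256; R = 4.


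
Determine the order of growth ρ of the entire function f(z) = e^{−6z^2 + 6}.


|e^{−6z^2 + 6}| = e^{Re(-6·z^2) + 6} ≤ e^{6|z|^2 + 6} = e^{6r^2 + 6} on |z| = r, so ρ ≤ 2. Choosing z on |z|=r so that -6·z^2 is real positive (always possible by picking arg z appropriately) gives |f(z)| = e^{6r^2 + 6}, matching the bound. The additive constant 6 does not affect log log M(r) ~ 2·log r. Hence ρ = 2.
Therefore ρ = 2.

Order ρ = 2.


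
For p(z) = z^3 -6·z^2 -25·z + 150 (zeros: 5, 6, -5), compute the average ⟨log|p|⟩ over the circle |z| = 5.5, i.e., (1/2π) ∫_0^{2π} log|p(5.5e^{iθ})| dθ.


Zeros: -5, 5, 6; r = 5.5.
Inside |z| < r: -5, 5. Outside (|z| ≥ r): 6.
p(0) = 150, so log|p(0)| = log(150) = 5.0106.
Apply Jensen: I(r) = log|p(0)| + Σ_k log(r/|z_k|), summed over zeros inside |z| < r.
  log(r/|z_k|) for z_k = 5: log(5.5/5) = 0.0953
  log(r/|z_k|) for z_k = -5: log(5.5/5) = 0.0953
  Outside zeros (6) contribute nothing to the Jensen sum.
Sum over inside zeros: 0.1906.
I(r) = log|p(0)| + (inside sum) = 5.0106 + 0.1906 = 5.2013.
Note: since some zeros are outside |z| ≤ r, the simplified n·log(r) form does NOT apply — only the inside zeros contribute.

I(r) ≈ 5.2013.


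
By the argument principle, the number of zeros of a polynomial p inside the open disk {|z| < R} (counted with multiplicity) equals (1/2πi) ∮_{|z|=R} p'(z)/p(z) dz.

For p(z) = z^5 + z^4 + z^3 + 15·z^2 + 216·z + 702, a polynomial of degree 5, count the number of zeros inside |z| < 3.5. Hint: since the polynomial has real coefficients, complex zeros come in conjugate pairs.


The zeros of p are: (3 + 3i), (3 - 3i), -3, (-2 + 3i), (-2 - 3i).
Their magnitudes are: 4.243, 4.243, 3, 3.606, 3.606.
Zeros with |z| < R = 3.5: -3.
Count = 1.
By the argument principle, (1/2πi) ∮_{|z|=R} p'(z)/p(z) dz equals exactly this count.

Number of zeros inside |z| < 3.5: 1.


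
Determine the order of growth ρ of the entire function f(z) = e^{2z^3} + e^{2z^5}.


Each summand is entire of order 3 and 5 respectively (as in the single-exponential case). The order of a sum is at most the max of the orders, so ρ ≤ 5. For the lower bound: on |z|=r choose arg z so that 2z^5 is real positive; then |e^{2z^5}| = e^{2r^5} while |e^{2z^3}| ≤ e^{2r^3} = o(e^{2r^5}). So |f| ≥ e^{2r^5}(1 − o(1)) and ρ ≥ 5. Hence ρ = max(3, 5) = 5.
Therefore ρ = 5.

Order ρ = 5.


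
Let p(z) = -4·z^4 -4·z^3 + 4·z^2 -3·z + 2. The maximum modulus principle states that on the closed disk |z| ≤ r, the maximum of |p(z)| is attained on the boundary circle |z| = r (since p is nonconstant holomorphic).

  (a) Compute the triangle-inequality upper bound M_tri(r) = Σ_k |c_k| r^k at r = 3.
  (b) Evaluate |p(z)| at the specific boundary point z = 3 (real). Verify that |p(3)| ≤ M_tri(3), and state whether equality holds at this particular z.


Coefficients: c_0 = 2, c_1 = -3, c_2 = 4, c_3 = -4, c_4 = -4. Radius r = 3.
Part (a). Triangle bound: M_tri(r) = Σ_k |c_k| r^k
  = |2|·3^0 + |-3|·3^1 + |4|·3^2 + |-4|·3^3 + |-4|·3^4
  = 2 + 9 + 36 + 108 + 324 = 479.
This bounds M(r) := max_{|z|=r} |p(z)| from above; equality holds iff all terms c_k z^k can be made to align in phase at a single z on |z|=r.
Part (b). At z = 3 (real, on the circle |z| = r):
  p(3) = (2)·3^0 + (-3)·3^1 + (4)·3^2 + (-4)·3^3 + (-4)·3^4 = -403.
  |p(3)| = 403.
Check: |p(3)| = 403 ≤ 479 = M_tri(3). ✓ Equality does not hold at z = 3 (the coefficients have mixed signs, so the terms do not all align in phase there).

M_tri(3) = 479; |p(3)| = 403; equality at z=3: no.


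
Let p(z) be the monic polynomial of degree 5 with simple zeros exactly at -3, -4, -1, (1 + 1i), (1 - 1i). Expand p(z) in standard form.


The polynomial is p(z) = ∏_{α ∈ S} (z − α), where S = {-3, -4, -1, (1 + 1i), (1 - 1i)}.
Expanding the product yields: p(z) = z^5 + 6·z^4 + 5·z^3 -10·z^2 + 14·z + 24.
Note conjugate pairs combine to real quadratics: (z − (1+1i))(z − (1−1i)) = z² − 2z + 2.
The resulting polynomial has degree 5 and real coefficients as required.

p(z) = z^5 + 6·z^4 + 5·z^3 -10·z^2 + 14·z + 24.


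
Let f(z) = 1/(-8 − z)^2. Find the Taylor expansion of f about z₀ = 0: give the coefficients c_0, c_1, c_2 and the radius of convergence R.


Let w = z − z₀, so z = z₀ + w.
Then -8 − z = -8 − (z₀ + w) = (-8 − z₀) − w = -8 − w.
f(z) = 1/(-8 − w)^2 = (1/(-8)^2) · (1 − w/(-8))^{−2}.
By the binomial series (1−u)^{−2} = Σ_{n≥0} C(n+1, 1) u^n for |u|<1, with u = w/(-8):
  c_n = C(n+1, 1) / (-8)^(n+2).
  c_0 = 1/(-8)^2 = 1/64.
  c_1 = 2/(-8)^3 = -1/256.
  c_2 = 3/(-8)^4 = 3/4096.
The series is valid for |w/d| < 1, i.e. |z − z₀| < |d|.
Radius of convergence: R = |-8 − z₀| = |-8| = 8 (distance from z₀ to the singularity z = -8).

c_0 = 1/64, c_1 = -1/256, c_2 = 3/4096; R = 8.


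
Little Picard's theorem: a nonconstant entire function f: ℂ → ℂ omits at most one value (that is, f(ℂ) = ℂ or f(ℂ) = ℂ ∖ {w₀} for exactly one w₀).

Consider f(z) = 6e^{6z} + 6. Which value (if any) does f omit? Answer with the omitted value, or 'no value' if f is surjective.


Little Picard bounds the complement of f(ℂ) to at most one point.
e^{6z} is never zero on ℂ, so 6·e^{6z} takes every value in ℂ ∖ {0}. Adding 6 shifts the range to ℂ ∖ {6}. Thus f omits exactly the value 6.

Omitted value: 6.


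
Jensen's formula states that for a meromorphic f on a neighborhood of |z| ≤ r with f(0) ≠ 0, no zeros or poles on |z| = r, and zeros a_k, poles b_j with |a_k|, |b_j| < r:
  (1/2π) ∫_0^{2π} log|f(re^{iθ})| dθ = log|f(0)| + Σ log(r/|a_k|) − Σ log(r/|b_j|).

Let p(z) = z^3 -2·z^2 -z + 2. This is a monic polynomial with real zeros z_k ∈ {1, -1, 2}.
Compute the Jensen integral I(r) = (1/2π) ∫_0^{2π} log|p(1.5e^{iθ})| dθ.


Zeros: -1, 1, 2; r = 1.5.
Inside |z| < r: -1, 1. Outside (|z| ≥ r): 2.
p(0) = 2, so log|p(0)| = log(2) = 0.6931.
Apply Jensen: I(r) = log|p(0)| + Σ_k log(r/|z_k|), summed over zeros inside |z| < r.
  log(r/|z_k|) for z_k = 1: log(1.5/1) = 0.4055
  log(r/|z_k|) for z_k = -1: log(1.5/1) = 0.4055
  Outside zeros (2) contribute nothing to the Jensen sum.
Sum over inside zeros: 0.8109.
I(r) = log|p(0)| + (inside sum) = 0.6931 + 0.8109 = 1.5041.
Note: since some zeros are outside |z| ≤ r, the simplified n·log(r) form does NOT apply — only the inside zeros contribute.

I(r) ≈ 1.5041.


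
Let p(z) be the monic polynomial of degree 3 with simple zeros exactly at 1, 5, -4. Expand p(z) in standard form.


The polynomial is p(z) = ∏_{α ∈ S} (z − α), where S = {1, 5, -4}.
Expanding the product yields: p(z) = z^3 -2·z^2 -19·z + 20.
The resulting polynomial has degree 3 and real coefficients as required.

p(z) = z^3 -2·z^2 -19·z + 20.


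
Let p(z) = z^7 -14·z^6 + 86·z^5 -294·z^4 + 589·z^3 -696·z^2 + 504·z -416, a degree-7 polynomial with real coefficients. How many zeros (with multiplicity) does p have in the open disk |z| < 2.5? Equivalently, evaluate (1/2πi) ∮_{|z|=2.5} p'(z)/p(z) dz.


The zeros of p are: (2 + 2i), (2 - 2i), (3 + 2i), (3 - 2i), (0 + 1i), (0 - 1i), 4.
Their magnitudes are: 2.828, 2.828, 3.606, 3.606, 1, 1, 4.
Zeros with |z| < R = 2.5: (0 + 1i), (0 - 1i).
Count = 2.
By the argument principle, (1/2πi) ∮_{|z|=R} p'(z)/p(z) dz equals exactly this count.

Number of zeros inside |z| < 2.5: 2.


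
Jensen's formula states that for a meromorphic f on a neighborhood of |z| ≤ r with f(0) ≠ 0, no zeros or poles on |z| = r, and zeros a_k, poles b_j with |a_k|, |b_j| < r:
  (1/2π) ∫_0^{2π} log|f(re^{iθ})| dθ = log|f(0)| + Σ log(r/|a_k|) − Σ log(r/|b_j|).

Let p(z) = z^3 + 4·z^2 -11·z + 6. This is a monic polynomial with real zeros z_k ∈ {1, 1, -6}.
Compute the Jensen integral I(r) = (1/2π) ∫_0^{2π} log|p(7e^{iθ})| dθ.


Zeros: -6, 1, 1; r = 7.
Inside |z| < r: -6, 1, 1. Outside (|z| ≥ r): ∅.
p(0) = 6, so log|p(0)| = log(6) = 1.7918.
Apply Jensen: I(r) = log|p(0)| + Σ_k log(r/|z_k|), summed over zeros inside |z| < r.
  log(r/|z_k|) for z_k = 1: log(7/1) = 1.9459
  log(r/|z_k|) for z_k = 1: log(7/1) = 1.9459
  log(r/|z_k|) for z_k = -6: log(7/6) = 0.1542
Sum over inside zeros: 4.0460.
I(r) = log|p(0)| + (inside sum) = 1.7918 + 4.0460 = 5.8377.
Closed form (all zeros inside, monic): I(r) = n·log(r) = 3·log(7) = 5.8377. ✓

I(r) ≈ 5.8377.


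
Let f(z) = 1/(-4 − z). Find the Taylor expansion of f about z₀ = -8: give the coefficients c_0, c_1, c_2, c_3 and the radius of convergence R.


Let w = z − z₀, so z = z₀ + w.
Then -4 − z = -4 − (z₀ + w) = (-4 − z₀) − w = 4 − w.
f(z) = 1/(4 − w) = (1/(4)) · 1/(1 − w/(4)) = Σ_{n≥0} w^n / (4)^(n+1).
So c_n = 1/(4)^(n+1):
  c_0 = 1/(4)^1 = 1/4.
  c_1 = 1/(4)^2 = 1/16.
  c_2 = 1/(4)^3 = 1/64.
  c_3 = 1/(4)^4 = 1/256.
The series is valid for |w/d| < 1, i.e. |z − z₀| < |d|.
Radius of convergence: R = |-4 − z₀| = |4| = 4 (distance from z₀ to the singularity z = -4).

c_0 = 1/4, c_1 = 1/16, c_2 = 1/64, c_3 = 1/256; R = 4.


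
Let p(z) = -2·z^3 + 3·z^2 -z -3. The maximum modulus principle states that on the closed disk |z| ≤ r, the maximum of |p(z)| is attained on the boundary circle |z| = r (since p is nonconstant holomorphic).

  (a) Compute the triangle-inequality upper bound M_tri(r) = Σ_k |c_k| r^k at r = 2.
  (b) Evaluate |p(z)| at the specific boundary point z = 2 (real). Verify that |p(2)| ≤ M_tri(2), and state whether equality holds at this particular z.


Coefficients: c_0 = -3, c_1 = -1, c_2 = 3, c_3 = -2. Radius r = 2.
Part (a). Triangle bound: M_tri(r) = Σ_k |c_k| r^k
  = |-3|·2^0 + |-1|·2^1 + |3|·2^2 + |-2|·2^3
  = 3 + 2 + 12 + 16 = 33.
This bounds M(r) := max_{|z|=r} |p(z)| from above; equality holds iff all terms c_k z^k can be made to align in phase at a single z on |z|=r.
Part (b). At z = 2 (real, on the circle |z| = r):
  p(2) = (-3)·2^0 + (-1)·2^1 + (3)·2^2 + (-2)·2^3 = -9.
  |p(2)| = 9.
Check: |p(2)| = 9 ≤ 33 = M_tri(2). ✓ Equality does not hold at z = 2 (the coefficients have mixed signs, so the terms do not all align in phase there).

M_tri(2) = 33; |p(2)| = 9; equality at z=2: no.


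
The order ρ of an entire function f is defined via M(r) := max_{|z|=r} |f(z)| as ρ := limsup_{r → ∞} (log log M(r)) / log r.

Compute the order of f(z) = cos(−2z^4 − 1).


Write cos(w) = (e^{iw} ± e^{−iw})/(2 or 2i), so |cos(w)| ≤ e^{|w|}. With w = −2z^4 − 1, |w| ≤ 2r^4 + 1 on |z|=r, giving M(r) ≤ e^{2r^4 + 1} and ρ ≤ 4. For the lower bound, choose z on |z|=r with -2z^4 purely imaginary of modulus 2r^4; then |cos(−2z^4 − 1)| grows like e^{2r^4}/2, so ρ ≥ 4. Hence ρ = 4.
Therefore ρ = 4.

Order ρ = 4.


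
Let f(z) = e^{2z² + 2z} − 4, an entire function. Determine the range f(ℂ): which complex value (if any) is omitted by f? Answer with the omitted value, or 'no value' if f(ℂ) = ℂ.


Little Picard bounds the complement of f(ℂ) to at most one point.
The exponent g(z) = 2z² + 2z is a nonconstant polynomial, hence surjective onto ℂ. So e^{g(z)} takes every value in {e^w : w ∈ ℂ} = ℂ ∖ {0}. Adding -4 shifts the range to ℂ ∖ {-4}. f omits exactly -4.

Omitted value: -4.


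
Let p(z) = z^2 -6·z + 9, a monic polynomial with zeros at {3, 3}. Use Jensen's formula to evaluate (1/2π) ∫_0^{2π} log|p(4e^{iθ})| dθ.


Zeros: 3, 3; r = 4.
Inside |z| < r: 3, 3. Outside (|z| ≥ r): ∅.
p(0) = 9, so log|p(0)| = log(9) = 2.1972.
Apply Jensen: I(r) = log|p(0)| + Σ_k log(r/|z_k|), summed over zeros inside |z| < r.
  log(r/|z_k|) for z_k = 3: log(4/3) = 0.2877
  log(r/|z_k|) for z_k = 3: log(4/3) = 0.2877
Sum over inside zeros: 0.5754.
I(r) = log|p(0)| + (inside sum) = 2.1972 + 0.5754 = 2.7726.
Closed form (all zeros inside, monic): I(r) = n·log(r) = 2·log(4) = 2.7726. ✓

I(r) ≈ 2.7726.


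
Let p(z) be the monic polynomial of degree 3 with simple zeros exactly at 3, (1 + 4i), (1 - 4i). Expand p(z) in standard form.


The polynomial is p(z) = ∏_{α ∈ S} (z − α), where S = {3, (1 + 4i), (1 - 4i)}.
Expanding the product yields: p(z) = z^3 -5·z^2 + 23·z -51.
Note conjugate pairs combine to real quadratics: (z − (1+4i))(z − (1−4i)) = z² − 2z + 17.
The resulting polynomial has degree 3 and real coefficients as required.

p(z) = z^3 -5·z^2 + 23·z -51.


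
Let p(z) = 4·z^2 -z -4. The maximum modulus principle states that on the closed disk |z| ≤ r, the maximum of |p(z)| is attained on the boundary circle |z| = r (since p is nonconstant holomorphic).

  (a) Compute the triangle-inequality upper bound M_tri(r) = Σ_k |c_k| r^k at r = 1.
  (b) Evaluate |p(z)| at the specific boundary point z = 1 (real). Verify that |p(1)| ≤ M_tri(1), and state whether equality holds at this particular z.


Coefficients: c_0 = -4, c_1 = -1, c_2 = 4. Radius r = 1.
Part (a). Triangle bound: M_tri(r) = Σ_k |c_k| r^k
  = |-4|·1^0 + |-1|·1^1 + |4|·1^2
  = 4 + 1 + 4 = 9.
This bounds M(r) := max_{|z|=r} |p(z)| from above; equality holds iff all terms c_k z^k can be made to align in phase at a single z on |z|=r.
Part (b). At z = 1 (real, on the circle |z| = r):
  p(1) = (-4)·1^0 + (-1)·1^1 + (4)·1^2 = -1.
  |p(1)| = 1.
Check: |p(1)| = 1 ≤ 9 = M_tri(1). ✓ Equality does not hold at z = 1 (the coefficients have mixed signs, so the terms do not all align in phase there).

M_tri(1) = 9; |p(1)| = 1; equality at z=1: no.


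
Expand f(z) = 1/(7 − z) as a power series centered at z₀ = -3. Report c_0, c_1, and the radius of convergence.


Let w = z − z₀, so z = z₀ + w.
Then 7 − z = 7 − (z₀ + w) = (7 − z₀) − w = 10 − w.
f(z) = 1/(10 − w) = (1/(10)) · 1/(1 − w/(10)) = Σ_{n≥0} w^n / (10)^(n+1).
So c_n = 1/(10)^(n+1):
  c_0 = 1/(10)^1 = 1/10.
  c_1 = 1/(10)^2 = 1/100.
The series is valid for |w/d| < 1, i.e. |z − z₀| < |d|.
Radius of convergence: R = |7 − z₀| = |10| = 10 (distance from z₀ to the singularity z = 7).

c_0 = 1/10, c_1 = 1/100; R = 10.


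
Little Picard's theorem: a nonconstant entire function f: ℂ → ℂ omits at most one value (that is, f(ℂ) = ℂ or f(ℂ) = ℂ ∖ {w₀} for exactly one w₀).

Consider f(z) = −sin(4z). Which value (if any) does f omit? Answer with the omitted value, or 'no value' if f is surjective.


Little Picard bounds the complement of f(ℂ) to at most one point.
sin is entire and surjective onto ℂ: for every w ∈ ℂ, sin(ζ) = w has a solution ζ ∈ ℂ (e.g., via the complex inverse arcsin). With ζ = 4z this gives z = ζ/(4). Then -1·sin(4z) takes every value in -1·ℂ = ℂ, and adding 0 is a bijection of ℂ. So f is surjective and omits no value. (Note: only on the real line is sin bounded by [−1, 1].)

Omitted value: no value.


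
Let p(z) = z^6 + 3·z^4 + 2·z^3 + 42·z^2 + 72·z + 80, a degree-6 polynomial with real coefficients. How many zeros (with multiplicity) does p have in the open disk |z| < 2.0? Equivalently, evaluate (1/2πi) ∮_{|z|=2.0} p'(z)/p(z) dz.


The zeros of p are: (2 + 2i), (2 - 2i), (-1 + 2i), (-1 - 2i), (-1 + 1i), (-1 - 1i).
Their magnitudes are: 2.828, 2.828, 2.236, 2.236, 1.414, 1.414.
Zeros with |z| < R = 2.0: (-1 + 1i), (-1 - 1i).
Count = 2.
By the argument principle, (1/2πi) ∮_{|z|=R} p'(z)/p(z) dz equals exactly this count.

Number of zeros inside |z| < 2.0: 2.


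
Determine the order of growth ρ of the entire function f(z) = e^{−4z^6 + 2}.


|e^{−4z^6 + 2}| = e^{Re(-4·z^6) + 2} ≤ e^{4|z|^6 + 2} = e^{4r^6 + 2} on |z| = r, so ρ ≤ 6. Choosing z on |z|=r so that -4·z^6 is real positive (always possible by picking arg z appropriately) gives |f(z)| = e^{4r^6 + 2}, matching the bound. The additive constant 2 does not affect log log M(r) ~ 6·log r. Hence ρ = 6.
Therefore ρ = 6.

Order ρ = 6.


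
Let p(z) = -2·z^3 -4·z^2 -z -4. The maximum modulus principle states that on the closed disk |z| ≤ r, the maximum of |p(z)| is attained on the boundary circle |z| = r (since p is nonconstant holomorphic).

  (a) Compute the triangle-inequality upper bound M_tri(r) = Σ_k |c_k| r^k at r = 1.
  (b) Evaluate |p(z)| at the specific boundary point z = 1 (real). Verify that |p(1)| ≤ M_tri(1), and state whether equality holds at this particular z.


Coefficients: c_0 = -4, c_1 = -1, c_2 = -4, c_3 = -2. Radius r = 1.
Part (a). Triangle bound: M_tri(r) = Σ_k |c_k| r^k
  = |-4|·1^0 + |-1|·1^1 + |-4|·1^2 + |-2|·1^3
  = 4 + 1 + 4 + 2 = 11.
This bounds M(r) := max_{|z|=r} |p(z)| from above; equality holds iff all terms c_k z^k can be made to align in phase at a single z on |z|=r.
Part (b). At z = 1 (real, on the circle |z| = r):
  p(1) = (-4)·1^0 + (-1)·1^1 + (-4)·1^2 + (-2)·1^3 = -11.
  |p(1)| = 11.
Since all nonzero coefficients share the same sign, |p(1)| = 11 = M_tri(1); the triangle bound is attained at z = 1, so in fact M(r) = 11.

M_tri(1) = 11; |p(1)| = 11; equality at z=1: yes.


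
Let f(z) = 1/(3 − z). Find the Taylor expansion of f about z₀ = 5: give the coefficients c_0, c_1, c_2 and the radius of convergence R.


Let w = z − z₀, so z = z₀ + w.
Then 3 − z = 3 − (z₀ + w) = (3 − z₀) − w = -2 − w.
f(z) = 1/(-2 − w) = (1/(-2)) · 1/(1 − w/(-2)) = Σ_{n≥0} w^n / (-2)^(n+1).
So c_n = 1/(-2)^(n+1):
  c_0 = 1/(-2)^1 = -1/2.
  c_1 = 1/(-2)^2 = 1/4.
  c_2 = 1/(-2)^3 = -1/8.
The series is valid for |w/d| < 1, i.e. |z − z₀| < |d|.
Radius of convergence: R = |3 − z₀| = |-2| = 2 (distance from z₀ to the singularity z = 3).

c_0 = -1/2, c_1 = 1/4, c_2 = -1/8; R = 2.


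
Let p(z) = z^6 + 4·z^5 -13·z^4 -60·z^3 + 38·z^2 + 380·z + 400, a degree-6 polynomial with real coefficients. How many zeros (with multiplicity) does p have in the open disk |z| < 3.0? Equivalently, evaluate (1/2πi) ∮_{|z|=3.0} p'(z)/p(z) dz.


The zeros of p are: -4, (-2 + 1i), (-2 - 1i), (3 + 1i), (3 - 1i), -2.
Their magnitudes are: 4, 2.236, 2.236, 3.162, 3.162, 2.
Zeros with |z| < R = 3.0: (-2 + 1i), (-2 - 1i), -2.
Count = 3.
By the argument principle, (1/2πi) ∮_{|z|=R} p'(z)/p(z) dz equals exactly this count.

Number of zeros inside |z| < 3.0: 3.


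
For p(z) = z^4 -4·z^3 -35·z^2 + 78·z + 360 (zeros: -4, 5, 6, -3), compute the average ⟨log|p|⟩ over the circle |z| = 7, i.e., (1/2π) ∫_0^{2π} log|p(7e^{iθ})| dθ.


Zeros: -4, -3, 5, 6; r = 7.
Inside |z| < r: -4, -3, 5, 6. Outside (|z| ≥ r): ∅.
p(0) = 360, so log|p(0)| = log(360) = 5.8861.
Apply Jensen: I(r) = log|p(0)| + Σ_k log(r/|z_k|), summed over zeros inside |z| < r.
  log(r/|z_k|) for z_k = -4: log(7/4) = 0.5596
  log(r/|z_k|) for z_k = 5: log(7/5) = 0.3365
  log(r/|z_k|) for z_k = 6: log(7/6) = 0.1542
  log(r/|z_k|) for z_k = -3: log(7/3) = 0.8473
Sum over inside zeros: 1.8975.
I(r) = log|p(0)| + (inside sum) = 5.8861 + 1.8975 = 7.7836.
Closed form (all zeros inside, monic): I(r) = n·log(r) = 4·log(7) = 7.7836. ✓

I(r) ≈ 7.7836.


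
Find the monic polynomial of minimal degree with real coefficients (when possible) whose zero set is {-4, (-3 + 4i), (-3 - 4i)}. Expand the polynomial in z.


The polynomial is p(z) = ∏_{α ∈ S} (z − α), where S = {-4, (-3 + 4i), (-3 - 4i)}.
Expanding the product yields: p(z) = z^3 + 10·z^2 + 49·z + 100.
Note conjugate pairs combine to real quadratics: (z − (-3+4i))(z − (-3−4i)) = z² + 6z + 25.
The resulting polynomial has degree 3 and real coefficients as required.

p(z) = z^3 + 10·z^2 + 49·z + 100.


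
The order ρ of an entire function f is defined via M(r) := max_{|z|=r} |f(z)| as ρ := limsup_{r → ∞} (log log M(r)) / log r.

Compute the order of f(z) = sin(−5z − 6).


sin(w) is a linear combination of e^{iw} and e^{−iw} (or e^w, e^{−w} in the hyperbolic case), so |sin(w)| ≤ e^{|w|}. With w = −5z − 6, |w| ≤ 5|z| + 6 = 5r + 6 on |z| = r, giving M(r) ≤ e^{5r + 6}, so ρ ≤ 1. On a suitable ray (z = it for sin/cos; z = t for sinh/cosh, t real → ∞), |sin(−5z − 6)| grows like e^{5|t|}/2, so ρ ≥ 1. Hence ρ = 1.
Therefore ρ = 1.

Order ρ = 1.


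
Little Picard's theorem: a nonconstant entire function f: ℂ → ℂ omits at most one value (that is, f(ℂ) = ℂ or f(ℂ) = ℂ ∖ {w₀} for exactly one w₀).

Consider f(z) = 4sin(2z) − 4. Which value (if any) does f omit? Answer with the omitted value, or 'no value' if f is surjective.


Little Picard bounds the complement of f(ℂ) to at most one point.
sin is entire and surjective onto ℂ: for every w ∈ ℂ, sin(ζ) = w has a solution ζ ∈ ℂ (e.g., via the complex inverse arcsin). With ζ = 2z this gives z = ζ/(2). Then 4·sin(2z) takes every value in 4·ℂ = ℂ, and adding -4 is a bijection of ℂ. So f is surjective and omits no value. (Note: only on the real line is sin bounded by [−1, 1].)

Omitted value: no value.


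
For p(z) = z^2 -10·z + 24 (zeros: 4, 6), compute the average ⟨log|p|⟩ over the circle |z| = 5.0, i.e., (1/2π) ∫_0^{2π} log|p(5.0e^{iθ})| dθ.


Zeros: 4, 6; r = 5.0.
Inside |z| < r: 4. Outside (|z| ≥ r): 6.
p(0) = 24, so log|p(0)| = log(24) = 3.1781.
Apply Jensen: I(r) = log|p(0)| + Σ_k log(r/|z_k|), summed over zeros inside |z| < r.
  log(r/|z_k|) for z_k = 4: log(5.0/4) = 0.2231
  Outside zeros (6) contribute nothing to the Jensen sum.
Sum over inside zeros: 0.2231.
I(r) = log|p(0)| + (inside sum) = 3.1781 + 0.2231 = 3.4012.
Note: since some zeros are outside |z| ≤ r, the simplified n·log(r) form does NOT apply — only the inside zeros contribute.

I(r) ≈ 3.4012.


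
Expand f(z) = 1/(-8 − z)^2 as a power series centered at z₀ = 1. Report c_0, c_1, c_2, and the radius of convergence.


Let w = z − z₀, so z = z₀ + w.
Then -8 − z = -8 − (z₀ + w) = (-8 − z₀) − w = -9 − w.
f(z) = 1/(-9 − w)^2 = (1/(-9)^2) · (1 − w/(-9))^{−2}.
By the binomial series (1−u)^{−2} = Σ_{n≥0} C(n+1, 1) u^n for |u|<1, with u = w/(-9):
  c_n = C(n+1, 1) / (-9)^(n+2).
  c_0 = 1/(-9)^2 = 1/81.
  c_1 = 2/(-9)^3 = -2/729.
  c_2 = 3/(-9)^4 = 1/2187.
The series is valid for |w/d| < 1, i.e. |z − z₀| < |d|.
Radius of convergence: R = |-8 − z₀| = |-9| = 9 (distance from z₀ to the singularity z = -8).

c_0 = 1/81, c_1 = -2/729, c_2 = 1/2187; R = 9.


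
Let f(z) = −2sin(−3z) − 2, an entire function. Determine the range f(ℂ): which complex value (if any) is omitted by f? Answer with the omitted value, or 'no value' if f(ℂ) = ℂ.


Little Picard bounds the complement of f(ℂ) to at most one point.
sin is entire and surjective onto ℂ: for every w ∈ ℂ, sin(ζ) = w has a solution ζ ∈ ℂ (e.g., via the complex inverse arcsin). With ζ = −3z this gives z = ζ/(-3). Then -2·sin(−3z) takes every value in -2·ℂ = ℂ, and adding -2 is a bijection of ℂ. So f is surjective and omits no value. (Note: only on the real line is sin bounded by [−1, 1].)

Omitted value: no value.


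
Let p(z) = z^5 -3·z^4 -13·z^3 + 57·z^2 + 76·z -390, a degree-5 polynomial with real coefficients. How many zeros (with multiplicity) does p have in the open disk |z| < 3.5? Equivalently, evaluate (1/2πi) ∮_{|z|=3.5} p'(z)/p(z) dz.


The zeros of p are: (3 + 2i), (3 - 2i), 3, (-3 + 1i), (-3 - 1i).
Their magnitudes are: 3.606, 3.606, 3, 3.162, 3.162.
Zeros with |z| < R = 3.5: 3, (-3 + 1i), (-3 - 1i).
Count = 3.
By the argument principle, (1/2πi) ∮_{|z|=R} p'(z)/p(z) dz equals exactly this count.

Number of zeros inside |z| < 3.5: 3.


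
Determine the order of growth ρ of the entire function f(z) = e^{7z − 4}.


|e^{7z − 4}| = e^{Re(7·z) + -4} ≤ e^{7|z|^1 + -4} = e^{7r^1 + -4} on |z| = r, so ρ ≤ 1. Choosing z on |z|=r so that 7·z is real positive (always possible by picking arg z appropriately) gives |f(z)| = e^{7r^1 + -4}, matching the bound. The additive constant -4 does not affect log log M(r) ~ 1·log r. Hence ρ = 1.
Therefore ρ = 1.

Order ρ = 1.


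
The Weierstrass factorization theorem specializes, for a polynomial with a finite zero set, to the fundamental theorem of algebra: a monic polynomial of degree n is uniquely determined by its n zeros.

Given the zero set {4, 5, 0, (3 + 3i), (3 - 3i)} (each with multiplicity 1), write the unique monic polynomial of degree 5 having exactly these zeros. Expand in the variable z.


The polynomial is p(z) = ∏_{α ∈ S} (z − α), where S = {4, 5, 0, (3 + 3i), (3 - 3i)}.
Expanding the product yields: p(z) = z^5 -15·z^4 + 92·z^3 -282·z^2 + 360·z.
Note conjugate pairs combine to real quadratics: (z − (3+3i))(z − (3−3i)) = z² − 6z + 18.
The resulting polynomial has degree 5 and real coefficients as required.

p(z) = z^5 -15·z^4 + 92·z^3 -282·z^2 + 360·z.


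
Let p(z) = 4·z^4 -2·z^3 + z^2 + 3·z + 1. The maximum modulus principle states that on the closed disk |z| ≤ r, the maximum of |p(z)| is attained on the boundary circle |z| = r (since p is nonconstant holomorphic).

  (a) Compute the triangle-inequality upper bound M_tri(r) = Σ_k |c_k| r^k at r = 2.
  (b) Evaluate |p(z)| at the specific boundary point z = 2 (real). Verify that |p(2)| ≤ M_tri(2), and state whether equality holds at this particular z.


Coefficients: c_0 = 1, c_1 = 3, c_2 = 1, c_3 = -2, c_4 = 4. Radius r = 2.
Part (a). Triangle bound: M_tri(r) = Σ_k |c_k| r^k
  = |1|·2^0 + |3|·2^1 + |1|·2^2 + |-2|·2^3 + |4|·2^4
  = 1 + 6 + 4 + 16 + 64 = 91.
This bounds M(r) := max_{|z|=r} |p(z)| from above; equality holds iff all terms c_k z^k can be made to align in phase at a single z on |z|=r.
Part (b). At z = 2 (real, on the circle |z| = r):
  p(2) = (1)·2^0 + (3)·2^1 + (1)·2^2 + (-2)·2^3 + (4)·2^4 = 59.
  |p(2)| = 59.
Check: |p(2)| = 59 ≤ 91 = M_tri(2). ✓ Equality does not hold at z = 2 (the coefficients have mixed signs, so the terms do not all align in phase there).

M_tri(2) = 91; |p(2)| = 59; equality at z=2: no.


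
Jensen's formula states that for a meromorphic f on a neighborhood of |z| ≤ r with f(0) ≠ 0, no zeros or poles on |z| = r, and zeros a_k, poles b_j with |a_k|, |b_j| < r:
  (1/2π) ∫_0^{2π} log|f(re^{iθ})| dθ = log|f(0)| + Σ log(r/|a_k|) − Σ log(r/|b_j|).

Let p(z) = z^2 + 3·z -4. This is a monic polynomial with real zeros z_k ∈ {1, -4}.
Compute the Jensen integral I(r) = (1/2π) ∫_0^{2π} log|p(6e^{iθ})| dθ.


Zeros: -4, 1; r = 6.
Inside |z| < r: -4, 1. Outside (|z| ≥ r): ∅.
p(0) = -4, so log|p(0)| = log(4) = 1.3863.
Apply Jensen: I(r) = log|p(0)| + Σ_k log(r/|z_k|), summed over zeros inside |z| < r.
  log(r/|z_k|) for z_k = 1: log(6/1) = 1.7918
  log(r/|z_k|) for z_k = -4: log(6/4) = 0.4055
Sum over inside zeros: 2.1972.
I(r) = log|p(0)| + (inside sum) = 1.3863 + 2.1972 = 3.5835.
Closed form (all zeros inside, monic): I(r) = n·log(r) = 2·log(6) = 3.5835. ✓

I(r) ≈ 3.5835.


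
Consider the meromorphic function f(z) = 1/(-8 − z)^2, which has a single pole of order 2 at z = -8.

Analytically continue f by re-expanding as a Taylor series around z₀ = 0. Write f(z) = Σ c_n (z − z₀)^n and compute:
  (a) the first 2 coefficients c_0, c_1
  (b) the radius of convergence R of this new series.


Let w = z − z₀, so z = z₀ + w.
Then -8 − z = -8 − (z₀ + w) = (-8 − z₀) − w = -8 − w.
f(z) = 1/(-8 − w)^2 = (1/(-8)^2) · (1 − w/(-8))^{−2}.
By the binomial series (1−u)^{−2} = Σ_{n≥0} C(n+1, 1) u^n for |u|<1, with u = w/(-8):
  c_n = C(n+1, 1) / (-8)^(n+2).
  c_0 = 1/(-8)^2 = 1/64.
  c_1 = 2/(-8)^3 = -1/256.
The series is valid for |w/d| < 1, i.e. |z − z₀| < |d|.
Radius of convergence: R = |-8 − z₀| = |-8| = 8 (distance from z₀ to the singularity z = -8).

c_0 = 1/64, c_1 = -1/256; R = 8.


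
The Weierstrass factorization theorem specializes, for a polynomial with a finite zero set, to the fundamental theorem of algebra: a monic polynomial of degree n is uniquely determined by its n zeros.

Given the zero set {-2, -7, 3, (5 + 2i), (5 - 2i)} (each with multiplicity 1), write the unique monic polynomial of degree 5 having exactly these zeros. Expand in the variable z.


The polynomial is p(z) = ∏_{α ∈ S} (z − α), where S = {-2, -7, 3, (5 + 2i), (5 - 2i)}.
Expanding the product yields: p(z) = z^5 -4·z^4 -44·z^3 + 262·z^2 + 43·z -1218.
Note conjugate pairs combine to real quadratics: (z − (5+2i))(z − (5−2i)) = z² − 10z + 29.
The resulting polynomial has degree 5 and real coefficients as required.

p(z) = z^5 -4·z^4 -44·z^3 + 262·z^2 + 43·z -1218.


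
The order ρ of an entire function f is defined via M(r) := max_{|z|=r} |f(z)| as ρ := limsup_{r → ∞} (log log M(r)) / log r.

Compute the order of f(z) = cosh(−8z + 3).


cosh(w) is a linear combination of e^{iw} and e^{−iw} (or e^w, e^{−w} in the hyperbolic case), so |cosh(w)| ≤ e^{|w|}. With w = −8z + 3, |w| ≤ 8|z| + 3 = 8r + 3 on |z| = r, giving M(r) ≤ e^{8r + 3}, so ρ ≤ 1. On a suitable ray (z = it for sin/cos; z = t for sinh/cosh, t real → ∞), |cosh(−8z + 3)| grows like e^{8|t|}/2, so ρ ≥ 1. Hence ρ = 1.
Therefore ρ = 1.

Order ρ = 1.


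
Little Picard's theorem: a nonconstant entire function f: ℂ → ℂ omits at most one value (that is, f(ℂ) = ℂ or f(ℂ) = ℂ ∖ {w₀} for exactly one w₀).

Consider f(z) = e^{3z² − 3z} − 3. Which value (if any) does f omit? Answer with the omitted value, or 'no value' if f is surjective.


Little Picard bounds the complement of f(ℂ) to at most one point.
The exponent g(z) = 3z² − 3z is a nonconstant polynomial, hence surjective onto ℂ. So e^{g(z)} takes every value in {e^w : w ∈ ℂ} = ℂ ∖ {0}. Adding -3 shifts the range to ℂ ∖ {-3}. f omits exactly -3.

Omitted value: -3.


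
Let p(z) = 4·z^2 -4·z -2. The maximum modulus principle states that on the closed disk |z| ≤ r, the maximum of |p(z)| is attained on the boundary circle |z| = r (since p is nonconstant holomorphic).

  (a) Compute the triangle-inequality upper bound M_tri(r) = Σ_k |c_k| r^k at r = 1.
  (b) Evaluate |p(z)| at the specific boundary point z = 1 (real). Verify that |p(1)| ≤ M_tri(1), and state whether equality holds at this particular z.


Coefficients: c_0 = -2, c_1 = -4, c_2 = 4. Radius r = 1.
Part (a). Triangle bound: M_tri(r) = Σ_k |c_k| r^k
  = |-2|·1^0 + |-4|·1^1 + |4|·1^2
  = 2 + 4 + 4 = 10.
This bounds M(r) := max_{|z|=r} |p(z)| from above; equality holds iff all terms c_k z^k can be made to align in phase at a single z on |z|=r.
Part (b). At z = 1 (real, on the circle |z| = r):
  p(1) = (-2)·1^0 + (-4)·1^1 + (4)·1^2 = -2.
  |p(1)| = 2.
Check: |p(1)| = 2 ≤ 10 = M_tri(1). ✓ Equality does not hold at z = 1 (the coefficients have mixed signs, so the terms do not all align in phase there).

M_tri(1) = 10; |p(1)| = 2; equality at z=1: no.
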